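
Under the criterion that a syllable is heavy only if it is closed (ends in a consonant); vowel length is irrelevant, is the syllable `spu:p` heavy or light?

heavy

`spu:p`: long vowel, closed (coda /p/). Closed (coda /p/) → heavy.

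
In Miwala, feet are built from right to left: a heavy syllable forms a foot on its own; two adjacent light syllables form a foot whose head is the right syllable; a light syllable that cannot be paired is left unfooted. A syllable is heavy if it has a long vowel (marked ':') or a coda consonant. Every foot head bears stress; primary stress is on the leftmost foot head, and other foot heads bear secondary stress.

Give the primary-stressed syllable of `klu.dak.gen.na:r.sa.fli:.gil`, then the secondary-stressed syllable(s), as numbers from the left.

primary 2, secondary 3, 4, 6, 7

Weights: 1 klu L, 2 dak H, 3 gen H, 4 na:r H, 5 sa L, 6 fli: H, 7 gil H.
Parse right to left (heavy = foot alone; LL = one foot; stranded L unfooted): klu (ˈdak) (ˈgen) (ˈna:r) sa (ˈfli:) (ˈgil).
Foot heads: 2, 3, 4, 6, 7.
Primary stress on the leftmost head = syllable 2.
Secondary stress on 3, 4, 6, 7: klu.ˈdak.ˌgen.ˌna:r.sa.ˌfli:.ˌgil.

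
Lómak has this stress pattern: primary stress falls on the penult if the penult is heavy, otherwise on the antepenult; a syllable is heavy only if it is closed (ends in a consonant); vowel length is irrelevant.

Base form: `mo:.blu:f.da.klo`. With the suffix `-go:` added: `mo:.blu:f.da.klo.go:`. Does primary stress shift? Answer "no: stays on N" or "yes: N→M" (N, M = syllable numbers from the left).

yes: 2→3

Base `mo:.blu:f.da.klo` (4 syllables):
  Weights: 2 blu:f H, 3 da L, 4 klo L.
  The penult (syllable 3, da) is light, so stress falls on the antepenult (syllable 2, blu:f).
  → primary stress on syllable 2.
Suffixed `mo:.blu:f.da.klo.go:` (5 syllables):
  Weights: 3 da L, 4 klo L, 5 go: L.
  The penult (syllable 4, klo) is light, so stress falls on the antepenult (syllable 3, da).
  → primary stress on syllable 3.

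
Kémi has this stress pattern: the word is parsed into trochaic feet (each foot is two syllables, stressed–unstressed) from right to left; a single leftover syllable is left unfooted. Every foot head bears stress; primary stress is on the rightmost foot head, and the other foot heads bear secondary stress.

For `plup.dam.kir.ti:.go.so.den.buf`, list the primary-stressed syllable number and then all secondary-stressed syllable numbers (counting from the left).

Parse right to left into trochaic (ˈσσ) feet: (ˈplup.dam) (ˈkir.ti:) (ˈgo.so) (ˈden.buf).
Foot heads (stressed positions): 1, 3, 5, 7.
End Rule Rightmost: primary stress on the rightmost head = syllable 7.
Secondary stress on 1, 3, 5: ˌplup.dam.ˌkir.ti:.ˌgo.so.ˈden.buf.

primary 7, secondary 1, 3, 5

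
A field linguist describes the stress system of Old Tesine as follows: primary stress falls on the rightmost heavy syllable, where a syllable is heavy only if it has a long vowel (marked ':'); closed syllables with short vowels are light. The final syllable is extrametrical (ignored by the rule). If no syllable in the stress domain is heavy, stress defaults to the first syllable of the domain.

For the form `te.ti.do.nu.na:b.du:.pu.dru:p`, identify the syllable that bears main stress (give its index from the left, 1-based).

6

The final syllable (8, dru:p) is extrametrical; the stress domain is syllables 1–7.
Weights: 1 te L, 2 ti L, 3 do L, 4 nu L, 5 na:b H, 6 du: H, 7 pu L.
Heavy syllables in the domain: 5, 6. The rightmost is syllable 6 (du:).
Primary stress: syllable 6 → te.ti.do.nu.na:b.ˈdu:.pu.dru:p.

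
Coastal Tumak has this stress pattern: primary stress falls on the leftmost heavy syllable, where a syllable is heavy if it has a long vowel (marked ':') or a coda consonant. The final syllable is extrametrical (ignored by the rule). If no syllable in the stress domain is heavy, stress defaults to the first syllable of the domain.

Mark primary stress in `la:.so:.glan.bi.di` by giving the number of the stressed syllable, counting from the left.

The final syllable (5, di) is extrametrical; the stress domain is syllables 1–4.
Weights: 1 la: H, 2 so: H, 3 glan H, 4 bi L.
Heavy syllables in the domain: 1, 2, 3. The leftmost is syllable 1 (la:).
Primary stress: syllable 1 → ˈla:.so:.glan.bi.di.

1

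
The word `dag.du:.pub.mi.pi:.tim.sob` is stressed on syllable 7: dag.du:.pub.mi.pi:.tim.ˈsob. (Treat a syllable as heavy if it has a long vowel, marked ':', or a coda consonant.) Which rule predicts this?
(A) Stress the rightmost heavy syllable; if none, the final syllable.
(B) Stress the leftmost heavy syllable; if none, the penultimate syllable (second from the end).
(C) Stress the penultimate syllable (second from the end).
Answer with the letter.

Rule A → syllable 7 ✓.
Rule B → syllable 1 (observed: 7).
Rule C → syllable 6 (observed: 7).

A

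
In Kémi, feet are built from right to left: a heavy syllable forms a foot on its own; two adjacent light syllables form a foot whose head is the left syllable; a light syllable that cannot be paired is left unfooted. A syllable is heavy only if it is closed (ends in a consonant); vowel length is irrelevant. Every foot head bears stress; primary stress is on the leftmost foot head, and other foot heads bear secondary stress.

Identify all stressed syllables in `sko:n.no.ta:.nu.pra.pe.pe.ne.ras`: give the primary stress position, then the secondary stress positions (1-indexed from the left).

Weights: 1 sko:n H, 2 no L, 3 ta: L, 4 nu L, 5 pra L, 6 pe L, 7 pe L, 8 ne L, 9 ras H.
Parse right to left (heavy = foot alone; LL = one foot; stranded L unfooted): (ˈsko:n) no (ˈta:.nu) (ˈpra.pe) (ˈpe.ne) (ˈras).
Foot heads: 1, 3, 5, 7, 9.
Primary stress on the leftmost head = syllable 1.
Secondary stress on 3, 5, 7, 9: ˈsko:n.no.ˌta:.nu.ˌpra.pe.ˌpe.ne.ˌras.

primary 1, secondary 3, 5, 7, 9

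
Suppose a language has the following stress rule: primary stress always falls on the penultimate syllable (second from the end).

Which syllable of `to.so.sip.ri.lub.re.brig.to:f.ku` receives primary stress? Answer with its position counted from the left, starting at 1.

8

The word has 9 syllables; the penultimate syllable (second from the end) is syllable 8 (to:f).
Primary stress: syllable 8 → to.so.sip.ri.lub.re.brig.ˈto:f.ku.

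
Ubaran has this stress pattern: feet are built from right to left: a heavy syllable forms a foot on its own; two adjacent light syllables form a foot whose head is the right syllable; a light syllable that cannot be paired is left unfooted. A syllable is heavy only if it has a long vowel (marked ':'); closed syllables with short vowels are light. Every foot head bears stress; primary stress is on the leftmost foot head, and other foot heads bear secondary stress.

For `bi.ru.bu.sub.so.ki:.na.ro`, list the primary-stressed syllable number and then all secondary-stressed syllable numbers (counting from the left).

primary 3, secondary 5, 6, 8

Weights: 1 bi L, 2 ru L, 3 bu L, 4 sub L, 5 so L, 6 ki: H, 7 na L, 8 ro L.
Parse right to left (heavy = foot alone; LL = one foot; stranded L unfooted): bi (ru.ˈbu) (sub.ˈso) (ˈki:) (na.ˈro).
Foot heads: 3, 5, 6, 8.
Primary stress on the leftmost head = syllable 3.
Secondary stress on 5, 6, 8: bi.ru.ˈbu.sub.ˌso.ˌki:.na.ˌro.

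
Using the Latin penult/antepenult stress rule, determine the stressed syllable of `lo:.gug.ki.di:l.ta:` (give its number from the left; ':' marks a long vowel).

4

Classical Latin: stress the penult if heavy (long vowel or closed), else the antepenult.
Weights: 3 ki L, 4 di:l H, 5 ta: H.
The penult (syllable 4, di:l) is heavy, so it takes stress.
Stress on syllable 4: lo:.gug.ki.ˈdi:l.ta:.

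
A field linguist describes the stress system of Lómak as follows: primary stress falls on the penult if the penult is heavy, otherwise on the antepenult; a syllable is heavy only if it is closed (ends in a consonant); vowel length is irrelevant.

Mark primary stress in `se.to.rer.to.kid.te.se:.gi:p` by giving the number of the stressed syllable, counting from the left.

Weights: 6 te L, 7 se: L, 8 gi:p H.
The penult (syllable 7, se:) is light, so stress falls on the antepenult (syllable 6, te).
Primary stress: syllable 6 → se.to.rer.to.kid.ˈte.se:.gi:p.

6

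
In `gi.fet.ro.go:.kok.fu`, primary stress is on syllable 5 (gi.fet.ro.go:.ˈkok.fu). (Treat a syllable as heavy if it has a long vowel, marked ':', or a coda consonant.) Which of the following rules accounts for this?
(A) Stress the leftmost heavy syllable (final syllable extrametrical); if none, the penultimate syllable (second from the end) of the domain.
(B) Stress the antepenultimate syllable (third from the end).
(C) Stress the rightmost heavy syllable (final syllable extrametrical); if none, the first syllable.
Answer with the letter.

C

Rule A → syllable 2 (observed: 5).
Rule B → syllable 4 (observed: 5).
Rule C → syllable 5 ✓.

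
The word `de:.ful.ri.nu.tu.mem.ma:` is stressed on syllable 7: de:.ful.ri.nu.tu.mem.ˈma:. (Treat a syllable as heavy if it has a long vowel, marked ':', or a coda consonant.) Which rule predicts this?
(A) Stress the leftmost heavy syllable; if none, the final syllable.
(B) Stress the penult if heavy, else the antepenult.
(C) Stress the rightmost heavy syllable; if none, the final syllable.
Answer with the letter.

C

Rule A → syllable 1 (observed: 7).
Rule B → syllable 6 (observed: 7).
Rule C → syllable 7 ✓.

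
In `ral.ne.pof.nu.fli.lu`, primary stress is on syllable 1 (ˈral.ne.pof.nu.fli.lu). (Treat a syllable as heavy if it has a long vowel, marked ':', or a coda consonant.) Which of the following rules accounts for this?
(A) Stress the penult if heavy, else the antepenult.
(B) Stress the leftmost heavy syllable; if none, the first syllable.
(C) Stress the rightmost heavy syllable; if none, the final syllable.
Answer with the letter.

B

Rule A → syllable 4 (observed: 1).
Rule B → syllable 1 ✓.
Rule C → syllable 3 (observed: 1).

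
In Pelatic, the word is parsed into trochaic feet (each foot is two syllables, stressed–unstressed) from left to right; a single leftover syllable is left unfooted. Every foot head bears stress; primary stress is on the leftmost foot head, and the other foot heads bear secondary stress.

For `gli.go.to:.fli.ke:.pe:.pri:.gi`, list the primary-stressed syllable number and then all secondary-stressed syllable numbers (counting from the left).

Parse left to right into trochaic (ˈσσ) feet: (ˈgli.go) (ˈto:.fli) (ˈke:.pe:) (ˈpri:.gi).
Foot heads (stressed positions): 1, 3, 5, 7.
End Rule Leftmost: primary stress on the leftmost head = syllable 1.
Secondary stress on 3, 5, 7: ˈgli.go.ˌto:.fli.ˌke:.pe:.ˌpri:.gi.

primary 1, secondary 3, 5, 7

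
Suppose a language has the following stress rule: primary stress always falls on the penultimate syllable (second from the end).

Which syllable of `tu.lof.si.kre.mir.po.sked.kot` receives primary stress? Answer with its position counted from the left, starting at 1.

The word has 8 syllables; the penultimate syllable (second from the end) is syllable 7 (sked).
Primary stress: syllable 7 → tu.lof.si.kre.mir.po.ˈsked.kot.

7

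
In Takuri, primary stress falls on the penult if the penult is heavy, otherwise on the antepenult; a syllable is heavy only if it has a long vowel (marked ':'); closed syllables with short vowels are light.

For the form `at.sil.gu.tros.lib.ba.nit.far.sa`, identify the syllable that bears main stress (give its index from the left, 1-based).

Weights: 7 nit L, 8 far L, 9 sa L.
The penult (syllable 8, far) is light, so stress falls on the antepenult (syllable 7, nit).
Primary stress: syllable 7 → at.sil.gu.tros.lib.ba.ˈnit.far.sa.

7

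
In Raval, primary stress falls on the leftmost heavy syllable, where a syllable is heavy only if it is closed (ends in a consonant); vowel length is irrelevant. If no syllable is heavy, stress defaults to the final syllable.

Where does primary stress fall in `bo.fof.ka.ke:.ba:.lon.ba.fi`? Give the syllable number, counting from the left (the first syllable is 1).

Weights: 1 bo L, 2 fof H, 3 ka L, 4 ke: L, 5 ba: L, 6 lon H, 7 ba L, 8 fi L.
Heavy syllables in the domain: 2, 6. The leftmost is syllable 2 (fof).
Primary stress: syllable 2 → bo.ˈfof.ka.ke:.ba:.lon.ba.fi.

2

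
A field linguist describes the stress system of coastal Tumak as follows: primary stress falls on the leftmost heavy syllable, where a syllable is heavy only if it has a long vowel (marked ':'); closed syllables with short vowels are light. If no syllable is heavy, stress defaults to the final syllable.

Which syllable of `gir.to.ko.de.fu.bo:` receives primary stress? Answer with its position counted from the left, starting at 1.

Weights: 1 gir L, 2 to L, 3 ko L, 4 de L, 5 fu L, 6 bo: H.
Heavy syllables in the domain: 6. The leftmost is syllable 6 (bo:).
Primary stress: syllable 6 → gir.to.ko.de.fu.ˈbo:.

6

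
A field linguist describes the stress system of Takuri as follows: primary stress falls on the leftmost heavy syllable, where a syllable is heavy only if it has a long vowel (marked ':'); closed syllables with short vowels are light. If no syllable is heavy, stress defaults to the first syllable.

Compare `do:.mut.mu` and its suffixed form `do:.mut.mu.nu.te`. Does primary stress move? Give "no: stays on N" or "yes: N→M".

Base `do:.mut.mu` (3 syllables):
  Weights: 1 do: H, 2 mut L, 3 mu L.
  Heavy syllables in the domain: 1. The leftmost is syllable 1 (do:).
  → primary stress on syllable 1.
Suffixed `do:.mut.mu.nu.te` (5 syllables):
  Weights: 1 do: H, 2 mut L, 3 mu L, 4 nu L, 5 te L.
  Heavy syllables in the domain: 1. The leftmost is syllable 1 (do:).
  → primary stress on syllable 1.

no: stays on 1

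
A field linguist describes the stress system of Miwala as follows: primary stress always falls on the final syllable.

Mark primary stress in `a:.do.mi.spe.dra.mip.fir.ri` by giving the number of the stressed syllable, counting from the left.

The word has 8 syllables; the final syllable is syllable 8 (ri).
Primary stress: syllable 8 → a:.do.mi.spe.dra.mip.fir.ˈri.

8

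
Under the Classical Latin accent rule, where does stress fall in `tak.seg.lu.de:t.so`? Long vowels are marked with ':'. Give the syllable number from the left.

Classical Latin: stress the penult if heavy (long vowel or closed), else the antepenult.
Weights: 3 lu L, 4 de:t H, 5 so L.
The penult (syllable 4, de:t) is heavy, so it takes stress.
Stress on syllable 4: tak.seg.lu.ˈde:t.so.

4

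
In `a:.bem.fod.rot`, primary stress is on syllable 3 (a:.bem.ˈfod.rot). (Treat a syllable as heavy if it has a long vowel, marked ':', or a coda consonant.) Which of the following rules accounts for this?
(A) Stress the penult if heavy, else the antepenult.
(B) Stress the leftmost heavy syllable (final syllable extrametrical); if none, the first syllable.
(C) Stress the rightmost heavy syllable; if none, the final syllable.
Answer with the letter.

Rule A → syllable 3 ✓.
Rule B → syllable 1 (observed: 3).
Rule C → syllable 4 (observed: 3).

A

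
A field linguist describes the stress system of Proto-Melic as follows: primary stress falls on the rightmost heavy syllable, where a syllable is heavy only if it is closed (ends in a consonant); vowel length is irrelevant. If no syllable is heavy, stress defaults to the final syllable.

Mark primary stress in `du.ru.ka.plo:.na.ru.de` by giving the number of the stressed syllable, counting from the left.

7

Weights: 1 du L, 2 ru L, 3 ka L, 4 plo: L, 5 na L, 6 ru L, 7 de L.
No heavy syllable in the domain; default to the final syllable = syllable 7.
Primary stress: syllable 7 → du.ru.ka.plo:.na.ru.ˈde.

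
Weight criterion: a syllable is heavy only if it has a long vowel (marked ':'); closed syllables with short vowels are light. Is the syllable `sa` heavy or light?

light

`sa`: short vowel, open (no coda). Short vowel → light.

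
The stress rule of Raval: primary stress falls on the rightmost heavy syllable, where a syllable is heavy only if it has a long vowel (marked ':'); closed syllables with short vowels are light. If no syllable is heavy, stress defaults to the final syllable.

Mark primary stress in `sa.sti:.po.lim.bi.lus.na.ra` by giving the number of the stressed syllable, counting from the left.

Weights: 1 sa L, 2 sti: H, 3 po L, 4 lim L, 5 bi L, 6 lus L, 7 na L, 8 ra L.
Heavy syllables in the domain: 2. The rightmost is syllable 2 (sti:).
Primary stress: syllable 2 → sa.ˈsti:.po.lim.bi.lus.na.ra.

2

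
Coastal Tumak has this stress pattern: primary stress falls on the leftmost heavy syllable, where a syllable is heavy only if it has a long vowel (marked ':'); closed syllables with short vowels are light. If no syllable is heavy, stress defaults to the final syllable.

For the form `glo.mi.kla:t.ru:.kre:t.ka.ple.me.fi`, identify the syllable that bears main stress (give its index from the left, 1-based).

3

Weights: 1 glo L, 2 mi L, 3 kla:t H, 4 ru: H, 5 kre:t H, 6 ka L, 7 ple L, 8 me L, 9 fi L.
Heavy syllables in the domain: 3, 4, 5. The leftmost is syllable 3 (kla:t).
Primary stress: syllable 3 → glo.mi.ˈkla:t.ru:.kre:t.ka.ple.me.fi.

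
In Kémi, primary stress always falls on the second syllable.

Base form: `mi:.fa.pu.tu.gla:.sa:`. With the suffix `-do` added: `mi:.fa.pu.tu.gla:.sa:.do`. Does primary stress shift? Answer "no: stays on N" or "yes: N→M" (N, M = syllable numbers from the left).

no: stays on 2

Base `mi:.fa.pu.tu.gla:.sa:` (6 syllables):
  The word has 6 syllables; the second syllable is syllable 2 (fa).
  → primary stress on syllable 2.
Suffixed `mi:.fa.pu.tu.gla:.sa:.do` (7 syllables):
  The word has 7 syllables; the second syllable is syllable 2 (fa).
  → primary stress on syllable 2.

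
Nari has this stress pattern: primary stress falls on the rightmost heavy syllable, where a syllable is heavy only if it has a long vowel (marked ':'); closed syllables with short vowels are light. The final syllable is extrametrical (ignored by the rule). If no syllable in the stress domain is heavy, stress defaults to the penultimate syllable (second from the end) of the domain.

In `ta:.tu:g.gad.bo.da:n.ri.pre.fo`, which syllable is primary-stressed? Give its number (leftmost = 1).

5

The final syllable (8, fo) is extrametrical; the stress domain is syllables 1–7.
Weights: 1 ta: H, 2 tu:g H, 3 gad L, 4 bo L, 5 da:n H, 6 ri L, 7 pre L.
Heavy syllables in the domain: 1, 2, 5. The rightmost is syllable 5 (da:n).
Primary stress: syllable 5 → ta:.tu:g.gad.bo.ˈda:n.ri.pre.fo.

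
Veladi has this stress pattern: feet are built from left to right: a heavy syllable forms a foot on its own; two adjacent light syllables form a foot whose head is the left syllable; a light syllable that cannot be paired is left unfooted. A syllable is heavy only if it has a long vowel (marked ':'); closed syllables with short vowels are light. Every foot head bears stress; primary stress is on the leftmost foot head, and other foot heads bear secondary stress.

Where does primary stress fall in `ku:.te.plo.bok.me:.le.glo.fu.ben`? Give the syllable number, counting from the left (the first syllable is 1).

1

Weights: 1 ku: H, 2 te L, 3 plo L, 4 bok L, 5 me: H, 6 le L, 7 glo L, 8 fu L, 9 ben L.
Parse left to right (heavy = foot alone; LL = one foot; stranded L unfooted): (ˈku:) (ˈte.plo) bok (ˈme:) (ˈle.glo) (ˈfu.ben).
Foot heads: 1, 2, 5, 6, 8.
Primary stress on the leftmost head = syllable 1.
Primary stress: syllable 1 → ˈku:.te.plo.bok.me:.le.glo.fu.ben.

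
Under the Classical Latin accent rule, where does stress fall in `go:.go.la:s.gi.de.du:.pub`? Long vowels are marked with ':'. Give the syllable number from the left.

6

Classical Latin: stress the penult if heavy (long vowel or closed), else the antepenult.
Weights: 5 de L, 6 du: H, 7 pub H.
The penult (syllable 6, du:) is heavy, so it takes stress.
Stress on syllable 6: go:.go.la:s.gi.de.ˈdu:.pub.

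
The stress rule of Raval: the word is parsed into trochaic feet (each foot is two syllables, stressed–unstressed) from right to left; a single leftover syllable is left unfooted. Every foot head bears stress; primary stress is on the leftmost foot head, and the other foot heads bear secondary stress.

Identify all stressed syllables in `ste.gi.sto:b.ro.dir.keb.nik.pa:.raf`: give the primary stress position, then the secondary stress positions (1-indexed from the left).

Parse right to left into trochaic (ˈσσ) feet: ste (ˈgi.sto:b) (ˈro.dir) (ˈkeb.nik) (ˈpa:.raf). Syllable 1 is left unfooted.
Foot heads (stressed positions): 2, 4, 6, 8.
End Rule Leftmost: primary stress on the leftmost head = syllable 2.
Secondary stress on 4, 6, 8: ste.ˈgi.sto:b.ˌro.dir.ˌkeb.nik.ˌpa:.raf.

primary 2, secondary 4, 6, 8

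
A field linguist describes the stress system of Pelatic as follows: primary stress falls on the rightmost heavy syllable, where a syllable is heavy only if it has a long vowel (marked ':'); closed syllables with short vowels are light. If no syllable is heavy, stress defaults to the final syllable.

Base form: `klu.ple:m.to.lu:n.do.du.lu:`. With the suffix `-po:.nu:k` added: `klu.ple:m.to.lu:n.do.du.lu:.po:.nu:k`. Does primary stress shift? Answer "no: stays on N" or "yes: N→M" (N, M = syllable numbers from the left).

Base `klu.ple:m.to.lu:n.do.du.lu:` (7 syllables):
  Weights: 1 klu L, 2 ple:m H, 3 to L, 4 lu:n H, 5 do L, 6 du L, 7 lu: H.
  Heavy syllables in the domain: 2, 4, 7. The rightmost is syllable 7 (lu:).
  → primary stress on syllable 7.
Suffixed `klu.ple:m.to.lu:n.do.du.lu:.po:.nu:k` (9 syllables):
  Weights: 1 klu L, 2 ple:m H, 3 to L, 4 lu:n H, 5 do L, 6 du L, 7 lu: H, 8 po: H, 9 nu:k H.
  Heavy syllables in the domain: 2, 4, 7, 8, 9. The rightmost is syllable 9 (nu:k).
  → primary stress on syllable 9.

yes: 7→9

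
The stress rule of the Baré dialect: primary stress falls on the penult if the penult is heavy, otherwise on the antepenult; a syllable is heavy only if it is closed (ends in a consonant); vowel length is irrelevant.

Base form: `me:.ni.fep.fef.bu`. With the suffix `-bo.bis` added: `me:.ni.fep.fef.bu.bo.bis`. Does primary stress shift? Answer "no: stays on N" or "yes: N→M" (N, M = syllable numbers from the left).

Base `me:.ni.fep.fef.bu` (5 syllables):
  Weights: 3 fep H, 4 fef H, 5 bu L.
  The penult (syllable 4, fef) is heavy, so it takes stress.
  → primary stress on syllable 4.
Suffixed `me:.ni.fep.fef.bu.bo.bis` (7 syllables):
  Weights: 5 bu L, 6 bo L, 7 bis H.
  The penult (syllable 6, bo) is light, so stress falls on the antepenult (syllable 5, bu).
  → primary stress on syllable 5.

yes: 4→5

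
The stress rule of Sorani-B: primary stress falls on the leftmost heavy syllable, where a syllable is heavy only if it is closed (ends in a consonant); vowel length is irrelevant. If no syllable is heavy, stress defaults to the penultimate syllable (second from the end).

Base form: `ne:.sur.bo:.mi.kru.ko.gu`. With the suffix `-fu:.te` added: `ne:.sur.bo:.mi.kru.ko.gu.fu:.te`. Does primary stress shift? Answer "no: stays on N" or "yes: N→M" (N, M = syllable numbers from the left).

no: stays on 2

Base `ne:.sur.bo:.mi.kru.ko.gu` (7 syllables):
  Weights: 1 ne: L, 2 sur H, 3 bo: L, 4 mi L, 5 kru L, 6 ko L, 7 gu L.
  Heavy syllables in the domain: 2. The leftmost is syllable 2 (sur).
  → primary stress on syllable 2.
Suffixed `ne:.sur.bo:.mi.kru.ko.gu.fu:.te` (9 syllables):
  Weights: 1 ne: L, 2 sur H, 3 bo: L, 4 mi L, 5 kru L, 6 ko L, 7 gu L, 8 fu: L, 9 te L.
  Heavy syllables in the domain: 2. The leftmost is syllable 2 (sur).
  → primary stress on syllable 2.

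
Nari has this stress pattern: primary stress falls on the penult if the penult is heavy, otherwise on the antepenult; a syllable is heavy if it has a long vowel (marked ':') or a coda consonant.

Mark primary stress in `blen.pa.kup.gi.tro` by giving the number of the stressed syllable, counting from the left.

Weights: 3 kup H, 4 gi L, 5 tro L.
The penult (syllable 4, gi) is light, so stress falls on the antepenult (syllable 3, kup).
Primary stress: syllable 3 → blen.pa.ˈkup.gi.tro.

3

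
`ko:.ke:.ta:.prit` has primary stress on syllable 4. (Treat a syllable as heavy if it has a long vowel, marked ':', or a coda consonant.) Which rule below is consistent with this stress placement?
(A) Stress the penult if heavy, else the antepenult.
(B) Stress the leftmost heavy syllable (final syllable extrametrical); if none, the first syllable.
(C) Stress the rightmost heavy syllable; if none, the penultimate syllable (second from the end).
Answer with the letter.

Rule A → syllable 3 (observed: 4).
Rule B → syllable 1 (observed: 4).
Rule C → syllable 4 ✓.

C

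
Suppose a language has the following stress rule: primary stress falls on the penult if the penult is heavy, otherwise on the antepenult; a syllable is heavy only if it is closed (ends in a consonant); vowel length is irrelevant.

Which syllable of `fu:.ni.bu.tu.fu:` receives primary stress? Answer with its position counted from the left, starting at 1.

Weights: 3 bu L, 4 tu L, 5 fu: L.
The penult (syllable 4, tu) is light, so stress falls on the antepenult (syllable 3, bu).
Primary stress: syllable 3 → fu:.ni.ˈbu.tu.fu:.

3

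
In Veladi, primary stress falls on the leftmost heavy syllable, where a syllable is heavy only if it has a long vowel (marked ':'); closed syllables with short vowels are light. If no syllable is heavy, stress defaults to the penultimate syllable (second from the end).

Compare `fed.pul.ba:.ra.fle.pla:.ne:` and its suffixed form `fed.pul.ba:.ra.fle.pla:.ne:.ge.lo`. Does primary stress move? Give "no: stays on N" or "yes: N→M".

no: stays on 3

Base `fed.pul.ba:.ra.fle.pla:.ne:` (7 syllables):
  Weights: 1 fed L, 2 pul L, 3 ba: H, 4 ra L, 5 fle L, 6 pla: H, 7 ne: H.
  Heavy syllables in the domain: 3, 6, 7. The leftmost is syllable 3 (ba:).
  → primary stress on syllable 3.
Suffixed `fed.pul.ba:.ra.fle.pla:.ne:.ge.lo` (9 syllables):
  Weights: 1 fed L, 2 pul L, 3 ba: H, 4 ra L, 5 fle L, 6 pla: H, 7 ne: H, 8 ge L, 9 lo L.
  Heavy syllables in the domain: 3, 6, 7. The leftmost is syllable 3 (ba:).
  → primary stress on syllable 3.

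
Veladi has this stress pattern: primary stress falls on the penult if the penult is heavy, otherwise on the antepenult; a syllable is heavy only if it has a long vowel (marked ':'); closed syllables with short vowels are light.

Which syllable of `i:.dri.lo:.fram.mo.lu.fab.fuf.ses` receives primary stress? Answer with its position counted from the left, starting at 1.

7

Weights: 7 fab L, 8 fuf L, 9 ses L.
The penult (syllable 8, fuf) is light, so stress falls on the antepenult (syllable 7, fab).
Primary stress: syllable 7 → i:.dri.lo:.fram.mo.lu.ˈfab.fuf.ses.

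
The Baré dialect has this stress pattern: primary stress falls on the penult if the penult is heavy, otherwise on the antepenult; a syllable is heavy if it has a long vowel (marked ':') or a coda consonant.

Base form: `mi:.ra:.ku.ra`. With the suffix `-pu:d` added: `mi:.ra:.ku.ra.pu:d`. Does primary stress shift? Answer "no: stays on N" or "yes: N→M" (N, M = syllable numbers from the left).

Base `mi:.ra:.ku.ra` (4 syllables):
  Weights: 2 ra: H, 3 ku L, 4 ra L.
  The penult (syllable 3, ku) is light, so stress falls on the antepenult (syllable 2, ra:).
  → primary stress on syllable 2.
Suffixed `mi:.ra:.ku.ra.pu:d` (5 syllables):
  Weights: 3 ku L, 4 ra L, 5 pu:d H.
  The penult (syllable 4, ra) is light, so stress falls on the antepenult (syllable 3, ku).
  → primary stress on syllable 3.

yes: 2→3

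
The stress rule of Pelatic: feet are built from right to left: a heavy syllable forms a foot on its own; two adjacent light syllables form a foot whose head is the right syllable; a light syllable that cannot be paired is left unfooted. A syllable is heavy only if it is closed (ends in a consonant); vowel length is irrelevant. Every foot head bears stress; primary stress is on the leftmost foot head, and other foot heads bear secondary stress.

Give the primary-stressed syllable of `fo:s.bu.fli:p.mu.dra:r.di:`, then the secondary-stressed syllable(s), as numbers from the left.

primary 1, secondary 3, 5

Weights: 1 fo:s H, 2 bu L, 3 fli:p H, 4 mu L, 5 dra:r H, 6 di: L.
Parse right to left (heavy = foot alone; LL = one foot; stranded L unfooted): (ˈfo:s) bu (ˈfli:p) mu (ˈdra:r) di:.
Foot heads: 1, 3, 5.
Primary stress on the leftmost head = syllable 1.
Secondary stress on 3, 5: ˈfo:s.bu.ˌfli:p.mu.ˌdra:r.di:.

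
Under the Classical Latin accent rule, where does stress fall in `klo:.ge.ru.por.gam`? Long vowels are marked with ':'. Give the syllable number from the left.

Classical Latin: stress the penult if heavy (long vowel or closed), else the antepenult.
Weights: 3 ru L, 4 por H, 5 gam H.
The penult (syllable 4, por) is heavy, so it takes stress.
Stress on syllable 4: klo:.ge.ru.ˈpor.gam.

4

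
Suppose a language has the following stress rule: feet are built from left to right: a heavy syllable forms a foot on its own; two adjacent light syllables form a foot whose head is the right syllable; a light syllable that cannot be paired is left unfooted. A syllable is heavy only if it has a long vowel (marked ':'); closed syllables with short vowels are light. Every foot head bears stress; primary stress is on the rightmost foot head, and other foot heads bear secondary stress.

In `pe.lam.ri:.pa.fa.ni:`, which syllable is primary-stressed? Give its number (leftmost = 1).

Weights: 1 pe L, 2 lam L, 3 ri: H, 4 pa L, 5 fa L, 6 ni: H.
Parse left to right (heavy = foot alone; LL = one foot; stranded L unfooted): (pe.ˈlam) (ˈri:) (pa.ˈfa) (ˈni:).
Foot heads: 2, 3, 5, 6.
Primary stress on the rightmost head = syllable 6.
Primary stress: syllable 6 → pe.lam.ri:.pa.fa.ˈni:.

6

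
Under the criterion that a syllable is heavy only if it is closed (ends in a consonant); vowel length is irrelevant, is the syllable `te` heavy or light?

`te`: short vowel, open (no coda). Open (no coda) → light.

light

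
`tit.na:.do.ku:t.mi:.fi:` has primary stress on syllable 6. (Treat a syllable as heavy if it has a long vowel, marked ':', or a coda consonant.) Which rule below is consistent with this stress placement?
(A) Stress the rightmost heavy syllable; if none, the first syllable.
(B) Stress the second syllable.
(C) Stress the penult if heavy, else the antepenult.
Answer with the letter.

A

Rule A → syllable 6 ✓.
Rule B → syllable 2 (observed: 6).
Rule C → syllable 5 (observed: 6).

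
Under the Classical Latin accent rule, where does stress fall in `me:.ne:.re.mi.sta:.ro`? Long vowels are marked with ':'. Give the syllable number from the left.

Classical Latin: stress the penult if heavy (long vowel or closed), else the antepenult.
Weights: 4 mi L, 5 sta: H, 6 ro L.
The penult (syllable 5, sta:) is heavy, so it takes stress.
Stress on syllable 5: me:.ne:.re.mi.ˈsta:.ro.

5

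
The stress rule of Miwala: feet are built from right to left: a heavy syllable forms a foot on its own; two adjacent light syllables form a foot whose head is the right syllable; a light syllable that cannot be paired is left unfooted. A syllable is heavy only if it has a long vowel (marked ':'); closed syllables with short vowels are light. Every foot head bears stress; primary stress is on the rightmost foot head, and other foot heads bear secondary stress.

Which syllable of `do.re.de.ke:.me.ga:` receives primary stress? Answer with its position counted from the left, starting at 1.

6

Weights: 1 do L, 2 re L, 3 de L, 4 ke: H, 5 me L, 6 ga: H.
Parse right to left (heavy = foot alone; LL = one foot; stranded L unfooted): do (re.ˈde) (ˈke:) me (ˈga:).
Foot heads: 3, 4, 6.
Primary stress on the rightmost head = syllable 6.
Primary stress: syllable 6 → do.re.de.ke:.me.ˈga:.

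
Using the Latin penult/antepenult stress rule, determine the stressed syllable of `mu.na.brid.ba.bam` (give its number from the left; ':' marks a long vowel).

3

Classical Latin: stress the penult if heavy (long vowel or closed), else the antepenult.
Weights: 3 brid H, 4 ba L, 5 bam H.
The penult (syllable 4, ba) is light, so stress falls on the antepenult (syllable 3, brid).
Stress on syllable 3: mu.na.ˈbrid.ba.bam.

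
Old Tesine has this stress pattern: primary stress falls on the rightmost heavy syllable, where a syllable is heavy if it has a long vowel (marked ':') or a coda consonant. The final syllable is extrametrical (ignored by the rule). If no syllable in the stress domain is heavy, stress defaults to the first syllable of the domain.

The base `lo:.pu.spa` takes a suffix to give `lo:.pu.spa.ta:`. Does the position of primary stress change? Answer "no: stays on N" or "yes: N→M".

Base `lo:.pu.spa` (3 syllables):
  The final syllable (3, spa) is extrametrical; the stress domain is syllables 1–2.
  Weights: 1 lo: H, 2 pu L.
  Heavy syllables in the domain: 1. The rightmost is syllable 1 (lo:).
  → primary stress on syllable 1.
Suffixed `lo:.pu.spa.ta:` (4 syllables):
  The final syllable (4, ta:) is extrametrical; the stress domain is syllables 1–3.
  Weights: 1 lo: H, 2 pu L, 3 spa L.
  Heavy syllables in the domain: 1. The rightmost is syllable 1 (lo:).
  → primary stress on syllable 1.

no: stays on 1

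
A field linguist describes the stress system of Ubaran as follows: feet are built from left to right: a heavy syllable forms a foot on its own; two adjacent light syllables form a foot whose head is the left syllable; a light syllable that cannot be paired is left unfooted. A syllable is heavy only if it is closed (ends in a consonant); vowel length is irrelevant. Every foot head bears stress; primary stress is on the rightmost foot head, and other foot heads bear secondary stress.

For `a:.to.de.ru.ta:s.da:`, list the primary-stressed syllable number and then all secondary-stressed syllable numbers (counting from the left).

primary 5, secondary 1, 3

Weights: 1 a: L, 2 to L, 3 de L, 4 ru L, 5 ta:s H, 6 da: L.
Parse left to right (heavy = foot alone; LL = one foot; stranded L unfooted): (ˈa:.to) (ˈde.ru) (ˈta:s) da:.
Foot heads: 1, 3, 5.
Primary stress on the rightmost head = syllable 5.
Secondary stress on 1, 3: ˌa:.to.ˌde.ru.ˈta:s.da:.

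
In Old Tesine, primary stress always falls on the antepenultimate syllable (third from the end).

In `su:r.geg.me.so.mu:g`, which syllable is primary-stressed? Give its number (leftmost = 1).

3

The word has 5 syllables; the antepenultimate syllable (third from the end) is syllable 3 (me).
Primary stress: syllable 3 → su:r.geg.ˈme.so.mu:g.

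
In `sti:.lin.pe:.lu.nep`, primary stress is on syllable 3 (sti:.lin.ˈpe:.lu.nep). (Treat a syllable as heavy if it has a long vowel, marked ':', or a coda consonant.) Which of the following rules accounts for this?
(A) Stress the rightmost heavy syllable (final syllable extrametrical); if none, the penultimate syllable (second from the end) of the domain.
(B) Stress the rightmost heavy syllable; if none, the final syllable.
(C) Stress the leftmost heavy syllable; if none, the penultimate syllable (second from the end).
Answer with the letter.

A

Rule A → syllable 3 ✓.
Rule B → syllable 5 (observed: 3).
Rule C → syllable 1 (observed: 3).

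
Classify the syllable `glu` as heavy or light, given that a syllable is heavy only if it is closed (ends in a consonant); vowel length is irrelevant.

light

`glu`: short vowel, open (no coda). Open (no coda) → light.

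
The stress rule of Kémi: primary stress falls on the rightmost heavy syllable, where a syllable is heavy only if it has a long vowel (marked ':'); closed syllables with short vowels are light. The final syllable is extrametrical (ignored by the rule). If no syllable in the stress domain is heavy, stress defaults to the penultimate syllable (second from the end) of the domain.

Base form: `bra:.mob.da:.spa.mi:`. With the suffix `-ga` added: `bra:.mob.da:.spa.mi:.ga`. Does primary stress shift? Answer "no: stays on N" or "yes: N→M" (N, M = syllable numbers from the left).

yes: 3→5

Base `bra:.mob.da:.spa.mi:` (5 syllables):
  The final syllable (5, mi:) is extrametrical; the stress domain is syllables 1–4.
  Weights: 1 bra: H, 2 mob L, 3 da: H, 4 spa L.
  Heavy syllables in the domain: 1, 3. The rightmost is syllable 3 (da:).
  → primary stress on syllable 3.
Suffixed `bra:.mob.da:.spa.mi:.ga` (6 syllables):
  The final syllable (6, ga) is extrametrical; the stress domain is syllables 1–5.
  Weights: 1 bra: H, 2 mob L, 3 da: H, 4 spa L, 5 mi: H.
  Heavy syllables in the domain: 1, 3, 5. The rightmost is syllable 5 (mi:).
  → primary stress on syllable 5.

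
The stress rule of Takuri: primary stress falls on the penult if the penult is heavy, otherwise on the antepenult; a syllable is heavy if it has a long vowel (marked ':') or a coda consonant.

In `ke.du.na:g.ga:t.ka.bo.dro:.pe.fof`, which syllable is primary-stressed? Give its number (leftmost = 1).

7

Weights: 7 dro: H, 8 pe L, 9 fof H.
The penult (syllable 8, pe) is light, so stress falls on the antepenult (syllable 7, dro:).
Primary stress: syllable 7 → ke.du.na:g.ga:t.ka.bo.ˈdro:.pe.fof.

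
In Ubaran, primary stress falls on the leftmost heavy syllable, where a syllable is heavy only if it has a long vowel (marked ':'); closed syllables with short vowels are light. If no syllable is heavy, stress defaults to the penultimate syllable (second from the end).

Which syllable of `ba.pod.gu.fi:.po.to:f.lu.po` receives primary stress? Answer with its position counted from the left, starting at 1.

Weights: 1 ba L, 2 pod L, 3 gu L, 4 fi: H, 5 po L, 6 to:f H, 7 lu L, 8 po L.
Heavy syllables in the domain: 4, 6. The leftmost is syllable 4 (fi:).
Primary stress: syllable 4 → ba.pod.gu.ˈfi:.po.to:f.lu.po.

4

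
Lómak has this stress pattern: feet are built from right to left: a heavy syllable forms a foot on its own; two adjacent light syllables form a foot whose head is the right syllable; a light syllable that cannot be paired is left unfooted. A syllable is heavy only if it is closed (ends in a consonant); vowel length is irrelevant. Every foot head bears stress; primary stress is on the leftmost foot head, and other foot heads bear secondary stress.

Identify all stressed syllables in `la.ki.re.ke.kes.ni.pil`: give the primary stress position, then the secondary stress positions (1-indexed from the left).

primary 2, secondary 4, 5, 7

Weights: 1 la L, 2 ki L, 3 re L, 4 ke L, 5 kes H, 6 ni L, 7 pil H.
Parse right to left (heavy = foot alone; LL = one foot; stranded L unfooted): (la.ˈki) (re.ˈke) (ˈkes) ni (ˈpil).
Foot heads: 2, 4, 5, 7.
Primary stress on the leftmost head = syllable 2.
Secondary stress on 4, 5, 7: la.ˈki.re.ˌke.ˌkes.ni.ˌpil.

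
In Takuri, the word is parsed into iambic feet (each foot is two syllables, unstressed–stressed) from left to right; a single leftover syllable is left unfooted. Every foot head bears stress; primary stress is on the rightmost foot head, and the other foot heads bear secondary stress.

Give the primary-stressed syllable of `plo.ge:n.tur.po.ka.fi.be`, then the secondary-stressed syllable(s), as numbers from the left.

primary 6, secondary 2, 4

Parse left to right into iambic (σˈσ) feet: (plo.ˈge:n) (tur.ˈpo) (ka.ˈfi) be. Syllable 7 is left unfooted.
Foot heads (stressed positions): 2, 4, 6.
End Rule Rightmost: primary stress on the rightmost head = syllable 6.
Secondary stress on 2, 4: plo.ˌge:n.tur.ˌpo.ka.ˈfi.be.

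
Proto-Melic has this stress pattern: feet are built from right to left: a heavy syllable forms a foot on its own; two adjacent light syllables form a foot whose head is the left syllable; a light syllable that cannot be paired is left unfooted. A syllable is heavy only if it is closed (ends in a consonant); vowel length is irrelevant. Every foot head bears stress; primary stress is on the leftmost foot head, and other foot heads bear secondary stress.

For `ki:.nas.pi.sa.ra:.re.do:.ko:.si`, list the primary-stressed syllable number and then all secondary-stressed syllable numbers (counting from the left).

Weights: 1 ki: L, 2 nas H, 3 pi L, 4 sa L, 5 ra: L, 6 re L, 7 do: L, 8 ko: L, 9 si L.
Parse right to left (heavy = foot alone; LL = one foot; stranded L unfooted): ki: (ˈnas) pi (ˈsa.ra:) (ˈre.do:) (ˈko:.si).
Foot heads: 2, 4, 6, 8.
Primary stress on the leftmost head = syllable 2.
Secondary stress on 4, 6, 8: ki:.ˈnas.pi.ˌsa.ra:.ˌre.do:.ˌko:.si.

primary 2, secondary 4, 6, 8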